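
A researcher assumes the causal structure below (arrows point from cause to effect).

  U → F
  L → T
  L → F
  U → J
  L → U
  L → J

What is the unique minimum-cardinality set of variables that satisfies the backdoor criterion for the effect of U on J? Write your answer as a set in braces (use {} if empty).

Variables eligible for adjustment (non-descendants of U, excluding U and J): {L, T}.
Backdoor paths from U to J:
  P1: U <- L -> J
The empty set is not sufficient: P1 (U <- L -> J) has no collider blocking it and no conditioned non-collider, so it is open.
Try {L}:
  P1: blocked at fork node L ∈ conditioning set.
{L} contains no descendant of U and blocks every backdoor path.
No other singleton works — e.g. {T} leaves P1 open — so {L} is the unique smallest valid adjustment set.

{L}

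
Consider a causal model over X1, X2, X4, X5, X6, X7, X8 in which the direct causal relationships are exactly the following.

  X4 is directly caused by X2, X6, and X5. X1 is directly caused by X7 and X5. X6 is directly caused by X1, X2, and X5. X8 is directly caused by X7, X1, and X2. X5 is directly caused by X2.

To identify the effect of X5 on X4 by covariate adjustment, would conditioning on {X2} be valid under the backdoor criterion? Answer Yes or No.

Backdoor paths from X5 to X4 (paths whose first edge points into X5):
  P1: X5 <- X2 -> X6 -> X4
  P2: X5 <- X2 -> X8 <- X7 -> X1 -> X6 -> X4
  P3: X5 <- X2 -> X8 <- X1 -> X6 -> X4
  P4: X5 <- X2 -> X4
Condition 1 (no descendant of X5 in the set): holds — descendants of X5 are {X1, X4, X6, X8}; none are in {X2}.
Condition 2 (every backdoor path blocked by {X2}):
  P1: blocked at fork node X2 ∈ conditioning set.
  P2: blocked at fork node X2 ∈ conditioning set.
  P3: blocked at fork node X2 ∈ conditioning set.
  P4: blocked at fork node X2 ∈ conditioning set.
{X2} satisfies the backdoor criterion.

Yes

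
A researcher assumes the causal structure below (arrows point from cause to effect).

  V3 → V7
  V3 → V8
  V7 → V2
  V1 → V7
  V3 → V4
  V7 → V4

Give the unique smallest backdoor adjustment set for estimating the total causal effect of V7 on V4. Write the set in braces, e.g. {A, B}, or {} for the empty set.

Variables eligible for adjustment (non-descendants of V7, excluding V7 and V4): {V1, V3, V8}.
Backdoor paths from V7 to V4:
  P1: V7 <- V3 -> V4
The empty set is not sufficient: P1 (V7 <- V3 -> V4) has no collider blocking it and no conditioned non-collider, so it is open.
Try {V3}:
  P1: blocked at fork node V3 ∈ conditioning set.
{V3} contains no descendant of V7 and blocks every backdoor path.
No other singleton works — e.g. {V1} leaves P1 open — so {V3} is the unique smallest valid adjustment set.

{V3}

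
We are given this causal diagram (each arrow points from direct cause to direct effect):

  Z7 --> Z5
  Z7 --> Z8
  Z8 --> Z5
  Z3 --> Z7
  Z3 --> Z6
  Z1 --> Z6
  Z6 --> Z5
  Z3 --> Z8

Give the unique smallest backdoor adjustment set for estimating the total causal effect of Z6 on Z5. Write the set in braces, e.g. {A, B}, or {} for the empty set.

{Z3}

Variables eligible for adjustment (non-descendants of Z6, excluding Z6 and Z5): {Z1, Z3, Z7, Z8}.
Backdoor paths from Z6 to Z5:
  P1: Z6 <- Z3 -> Z7 -> Z8 -> Z5
  P2: Z6 <- Z3 -> Z7 -> Z5
  P3: Z6 <- Z3 -> Z8 <- Z7 -> Z5
  P4: Z6 <- Z3 -> Z8 -> Z5
The empty set is not sufficient: P1 (Z6 <- Z3 -> Z7 -> Z8 -> Z5) has no collider blocking it and no conditioned non-collider, so it is open.
Try {Z3}:
  P1: blocked at fork node Z3 ∈ conditioning set.
  P2: blocked at fork node Z3 ∈ conditioning set.
  P3: blocked at fork node Z3 ∈ conditioning set.
  P4: blocked at fork node Z3 ∈ conditioning set.
{Z3} contains no descendant of Z6 and blocks every backdoor path.
No other singleton works — e.g. {Z7} leaves P4 open — so {Z3} is the unique smallest valid adjustment set.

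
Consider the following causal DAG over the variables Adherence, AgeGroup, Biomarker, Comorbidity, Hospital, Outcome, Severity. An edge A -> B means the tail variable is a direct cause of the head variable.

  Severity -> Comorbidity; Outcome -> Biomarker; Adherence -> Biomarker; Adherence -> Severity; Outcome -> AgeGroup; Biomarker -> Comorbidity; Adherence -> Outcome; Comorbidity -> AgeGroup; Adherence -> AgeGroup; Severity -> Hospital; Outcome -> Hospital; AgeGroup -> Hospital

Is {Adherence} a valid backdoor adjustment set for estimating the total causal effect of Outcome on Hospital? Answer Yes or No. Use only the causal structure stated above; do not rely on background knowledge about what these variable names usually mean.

Backdoor paths from Outcome to Hospital (paths whose first edge points into Outcome):
  P1: Outcome <- Adherence -> Severity -> Comorbidity -> AgeGroup -> Hospital
  P2: Outcome <- Adherence -> Severity -> Hospital
  P3: Outcome <- Adherence -> Biomarker -> Comorbidity <- Severity -> Hospital
  P4: Outcome <- Adherence -> Biomarker -> Comorbidity -> AgeGroup -> Hospital
  P5: Outcome <- Adherence -> AgeGroup <- Comorbidity <- Severity -> Hospital
  P6: Outcome <- Adherence -> AgeGroup -> Hospital
Condition 1 (no descendant of Outcome in the set): holds — descendants of Outcome are {AgeGroup, Biomarker, Comorbidity, Hospital}; none are in {Adherence}.
Condition 2 (every backdoor path blocked by {Adherence}):
  P1: blocked at fork node Adherence ∈ conditioning set.
  P2: blocked at fork node Adherence ∈ conditioning set.
  P3: blocked at fork node Adherence ∈ conditioning set.
  P4: blocked at fork node Adherence ∈ conditioning set.
  P5: blocked at fork node Adherence ∈ conditioning set.
  P6: blocked at fork node Adherence ∈ conditioning set.
{Adherence} satisfies the backdoor criterion.

Yes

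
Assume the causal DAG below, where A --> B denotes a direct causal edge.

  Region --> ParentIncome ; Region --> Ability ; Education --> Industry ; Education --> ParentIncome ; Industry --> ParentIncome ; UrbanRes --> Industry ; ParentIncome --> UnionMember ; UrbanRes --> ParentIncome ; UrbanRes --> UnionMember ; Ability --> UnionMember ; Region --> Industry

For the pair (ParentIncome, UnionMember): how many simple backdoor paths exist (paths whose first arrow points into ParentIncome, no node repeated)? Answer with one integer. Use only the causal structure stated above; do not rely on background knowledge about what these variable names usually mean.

A backdoor path from ParentIncome to UnionMember is any simple undirected path whose first edge points into ParentIncome (i.e. leaves ParentIncome via a parent).
Parents of ParentIncome: {Education, Industry, Region, UrbanRes}.
Enumerating:
  P1: ParentIncome <- Education -> Industry <- UrbanRes -> UnionMember
  P2: ParentIncome <- Education -> Industry <- Region -> Ability -> UnionMember
  P3: ParentIncome <- UrbanRes -> Industry <- Region -> Ability -> UnionMember
  P4: ParentIncome <- UrbanRes -> UnionMember
  P5: ParentIncome <- Region -> Industry <- UrbanRes -> UnionMember
  P6: ParentIncome <- Region -> Ability -> UnionMember
  P7: ParentIncome <- Industry <- UrbanRes -> UnionMember
  P8: ParentIncome <- Industry <- Region -> Ability -> UnionMember
That exhausts the simple backdoor paths. Count: 8.

8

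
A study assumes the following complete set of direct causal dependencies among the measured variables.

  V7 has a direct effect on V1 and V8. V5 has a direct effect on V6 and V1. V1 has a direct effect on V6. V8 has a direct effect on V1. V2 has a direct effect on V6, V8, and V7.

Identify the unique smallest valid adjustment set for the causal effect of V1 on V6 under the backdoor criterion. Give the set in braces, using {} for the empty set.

{V2, V5}

Variables eligible for adjustment (non-descendants of V1, excluding V1 and V6): {V2, V5, V7, V8}.
Backdoor paths from V1 to V6:
  P1: V1 <- V5 -> V6
  P2: V1 <- V7 <- V2 -> V6
  P3: V1 <- V7 -> V8 <- V2 -> V6
  P4: V1 <- V8 <- V2 -> V6
  P5: V1 <- V8 <- V7 <- V2 -> V6
The empty set is not sufficient: P1 (V1 <- V5 -> V6) has no collider blocking it and no conditioned non-collider, so it is open.
Try {V2, V5}:
  P1: blocked at fork node V5 ∈ conditioning set.
  P2: blocked at fork node V2 ∈ conditioning set.
  P3: blocked at collider V8 (neither it nor any descendant is in the conditioning set).
  P4: blocked at fork node V2 ∈ conditioning set.
  P5: blocked at fork node V2 ∈ conditioning set.
{V2, V5} contains no descendant of V1 and blocks every backdoor path.
Every element of {V2, V5} is needed (dropping V2 leaves P2 open; dropping V5 leaves P1 open), so no proper subset is valid.
Among all size-2 subsets of the eligible variables, only {V2, V5} blocks every backdoor path, so it is the unique smallest valid adjustment set.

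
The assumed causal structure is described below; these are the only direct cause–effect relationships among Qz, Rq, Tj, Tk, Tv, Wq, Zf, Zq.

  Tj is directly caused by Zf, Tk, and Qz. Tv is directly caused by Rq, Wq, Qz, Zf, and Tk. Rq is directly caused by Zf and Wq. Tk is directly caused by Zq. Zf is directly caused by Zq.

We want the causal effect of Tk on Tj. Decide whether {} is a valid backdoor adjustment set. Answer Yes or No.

Backdoor paths from Tk to Tj (paths whose first edge points into Tk):
  P1: Tk <- Zq -> Zf -> Tj
  P2: Tk <- Zq -> Zf -> Rq <- Wq -> Tv <- Qz -> Tj
  P3: Tk <- Zq -> Zf -> Rq -> Tv <- Qz -> Tj
  P4: Tk <- Zq -> Zf -> Tv <- Qz -> Tj
Condition 1 (no descendant of Tk in the set): holds — descendants of Tk are {Tj, Tv}; none are in {}.
Condition 2 (every backdoor path blocked by {}):
  P1: open — no interior node is in the conditioning set.
  P2: blocked at collider Rq (neither it nor any descendant is in the conditioning set).
  P3: blocked at collider Tv (neither it nor any descendant is in the conditioning set).
  P4: blocked at collider Tv (neither it nor any descendant is in the conditioning set).
{} does not satisfy the backdoor criterion.

No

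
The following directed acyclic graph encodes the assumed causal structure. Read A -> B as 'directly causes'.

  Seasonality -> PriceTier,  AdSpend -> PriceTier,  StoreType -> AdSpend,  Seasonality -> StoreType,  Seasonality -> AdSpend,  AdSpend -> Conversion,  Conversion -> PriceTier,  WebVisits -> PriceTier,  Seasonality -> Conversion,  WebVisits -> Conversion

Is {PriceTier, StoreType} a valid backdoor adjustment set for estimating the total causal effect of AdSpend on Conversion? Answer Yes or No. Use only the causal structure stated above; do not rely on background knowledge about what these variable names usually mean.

No

Backdoor paths from AdSpend to Conversion (paths whose first edge points into AdSpend):
  P1: AdSpend <- Seasonality -> Conversion
  P2: AdSpend <- Seasonality -> PriceTier <- WebVisits -> Conversion
  P3: AdSpend <- Seasonality -> PriceTier <- Conversion
  P4: AdSpend <- StoreType <- Seasonality -> Conversion
  P5: AdSpend <- StoreType <- Seasonality -> PriceTier <- WebVisits -> Conversion
  P6: AdSpend <- StoreType <- Seasonality -> PriceTier <- Conversion
Condition 1 (no descendant of AdSpend in the set): FAILS — PriceTier is a descendant of AdSpend.
Condition 2 (every backdoor path blocked by {PriceTier, StoreType}):
  P1: open — no interior node is in the conditioning set.
  P2: open — collider(s) PriceTier are conditioned on (or have a conditioned descendant) and no non-collider on the path is in the set.
  P3: open — collider(s) PriceTier are conditioned on (or have a conditioned descendant) and no non-collider on the path is in the set.
  P4: blocked at chain node StoreType ∈ conditioning set.
  P5: blocked at chain node StoreType ∈ conditioning set.
  P6: blocked at chain node StoreType ∈ conditioning set.
{PriceTier, StoreType} does not satisfy the backdoor criterion.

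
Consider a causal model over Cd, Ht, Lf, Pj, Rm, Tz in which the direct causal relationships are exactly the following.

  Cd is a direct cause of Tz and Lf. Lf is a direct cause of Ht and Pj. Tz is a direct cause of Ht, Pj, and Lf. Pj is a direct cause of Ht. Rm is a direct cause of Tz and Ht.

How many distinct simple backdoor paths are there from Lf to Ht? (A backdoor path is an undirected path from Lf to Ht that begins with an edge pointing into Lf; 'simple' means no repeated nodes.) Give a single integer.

A backdoor path from Lf to Ht is any simple undirected path whose first edge points into Lf (i.e. leaves Lf via a parent).
Parents of Lf: {Cd, Tz}.
Enumerating:
  P1: Lf <- Cd -> Tz <- Rm -> Ht
  P2: Lf <- Cd -> Tz -> Pj -> Ht
  P3: Lf <- Cd -> Tz -> Ht
  P4: Lf <- Tz <- Rm -> Ht
  P5: Lf <- Tz -> Pj -> Ht
  P6: Lf <- Tz -> Ht
That exhausts the simple backdoor paths. Count: 6.

6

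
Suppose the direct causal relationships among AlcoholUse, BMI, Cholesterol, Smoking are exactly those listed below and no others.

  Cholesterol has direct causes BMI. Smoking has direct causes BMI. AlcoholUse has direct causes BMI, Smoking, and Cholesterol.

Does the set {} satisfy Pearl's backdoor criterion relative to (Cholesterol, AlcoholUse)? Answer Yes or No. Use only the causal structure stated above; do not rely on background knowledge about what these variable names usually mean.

Backdoor paths from Cholesterol to AlcoholUse (paths whose first edge points into Cholesterol):
  P1: Cholesterol <- BMI -> Smoking -> AlcoholUse
  P2: Cholesterol <- BMI -> AlcoholUse
Condition 1 (no descendant of Cholesterol in the set): holds — descendants of Cholesterol are {AlcoholUse}; none are in {}.
Condition 2 (every backdoor path blocked by {}):
  P1: open — no interior node is in the conditioning set.
  P2: open — no interior node is in the conditioning set.
{} does not satisfy the backdoor criterion.

No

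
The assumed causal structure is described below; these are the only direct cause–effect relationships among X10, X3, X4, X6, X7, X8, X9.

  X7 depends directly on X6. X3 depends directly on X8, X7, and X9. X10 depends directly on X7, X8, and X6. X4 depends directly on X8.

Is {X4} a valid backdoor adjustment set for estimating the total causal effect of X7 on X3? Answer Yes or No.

Backdoor paths from X7 to X3 (paths whose first edge points into X7):
  P1: X7 <- X6 -> X10 <- X8 -> X3
Condition 1 (no descendant of X7 in the set): holds — descendants of X7 are {X10, X3}; none are in {X4}.
Condition 2 (every backdoor path blocked by {X4}):
  P1: blocked at collider X10 (neither it nor any descendant is in the conditioning set).
{X4} satisfies the backdoor criterion.

Yes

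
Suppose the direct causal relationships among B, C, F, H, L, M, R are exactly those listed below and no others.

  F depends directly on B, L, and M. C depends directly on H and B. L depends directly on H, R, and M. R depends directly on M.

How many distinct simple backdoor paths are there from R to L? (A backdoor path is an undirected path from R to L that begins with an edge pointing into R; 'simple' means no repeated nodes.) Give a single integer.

3

A backdoor path from R to L is any simple undirected path whose first edge points into R (i.e. leaves R via a parent).
Parents of R: {M}.
Enumerating:
  P1: R <- M -> L
  P2: R <- M -> F <- B -> C <- H -> L
  P3: R <- M -> F <- L
That exhausts the simple backdoor paths. Count: 3.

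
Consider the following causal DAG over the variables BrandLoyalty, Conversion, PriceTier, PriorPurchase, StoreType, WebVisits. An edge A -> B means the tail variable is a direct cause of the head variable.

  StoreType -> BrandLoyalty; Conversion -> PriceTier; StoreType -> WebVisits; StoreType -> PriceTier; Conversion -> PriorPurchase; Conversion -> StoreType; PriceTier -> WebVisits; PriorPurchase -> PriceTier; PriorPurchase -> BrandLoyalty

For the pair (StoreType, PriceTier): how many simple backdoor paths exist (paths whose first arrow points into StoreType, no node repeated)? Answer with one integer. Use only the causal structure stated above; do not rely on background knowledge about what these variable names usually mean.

A backdoor path from StoreType to PriceTier is any simple undirected path whose first edge points into StoreType (i.e. leaves StoreType via a parent).
Parents of StoreType: {Conversion}.
Enumerating:
  P1: StoreType <- Conversion -> PriorPurchase -> PriceTier
  P2: StoreType <- Conversion -> PriceTier
That exhausts the simple backdoor paths. Count: 2.

2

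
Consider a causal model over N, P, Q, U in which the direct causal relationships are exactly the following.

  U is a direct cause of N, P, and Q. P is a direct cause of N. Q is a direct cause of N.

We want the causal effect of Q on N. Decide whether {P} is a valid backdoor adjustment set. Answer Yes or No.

No

Backdoor paths from Q to N (paths whose first edge points into Q):
  P1: Q <- U -> P -> N
  P2: Q <- U -> N
Condition 1 (no descendant of Q in the set): holds — descendants of Q are {N}; none are in {P}.
Condition 2 (every backdoor path blocked by {P}):
  P1: blocked at chain node P ∈ conditioning set.
  P2: open — no interior node is in the conditioning set.
{P} does not satisfy the backdoor criterion.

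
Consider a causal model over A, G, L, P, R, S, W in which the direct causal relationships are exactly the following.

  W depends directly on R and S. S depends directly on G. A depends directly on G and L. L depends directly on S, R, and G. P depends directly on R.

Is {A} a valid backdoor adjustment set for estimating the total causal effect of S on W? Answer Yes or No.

Backdoor paths from S to W (paths whose first edge points into S):
  P1: S <- G -> L <- R -> W
  P2: S <- G -> A <- L <- R -> W
Condition 1 (no descendant of S in the set): FAILS — A is a descendant of S.
Condition 2 (every backdoor path blocked by {A}):
  P1: open — collider(s) L are conditioned on (or have a conditioned descendant) and no non-collider on the path is in the set.
  P2: open — collider(s) A are conditioned on (or have a conditioned descendant) and no non-collider on the path is in the set.
{A} does not satisfy the backdoor criterion.

No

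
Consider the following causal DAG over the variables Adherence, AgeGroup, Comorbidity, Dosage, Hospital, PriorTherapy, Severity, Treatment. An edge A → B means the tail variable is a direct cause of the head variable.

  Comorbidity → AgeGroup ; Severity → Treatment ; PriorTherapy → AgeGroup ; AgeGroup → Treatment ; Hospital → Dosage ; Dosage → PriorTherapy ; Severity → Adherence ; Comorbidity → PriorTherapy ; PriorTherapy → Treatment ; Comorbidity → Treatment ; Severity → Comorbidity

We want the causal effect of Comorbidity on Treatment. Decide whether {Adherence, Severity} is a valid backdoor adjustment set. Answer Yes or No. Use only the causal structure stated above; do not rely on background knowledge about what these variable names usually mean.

Yes

Backdoor paths from Comorbidity to Treatment (paths whose first edge points into Comorbidity):
  P1: Comorbidity <- Severity -> Treatment
Condition 1 (no descendant of Comorbidity in the set): holds — descendants of Comorbidity are {AgeGroup, PriorTherapy, Treatment}; none are in {Adherence, Severity}.
Condition 2 (every backdoor path blocked by {Adherence, Severity}):
  P1: blocked at fork node Severity ∈ conditioning set.
{Adherence, Severity} satisfies the backdoor criterion.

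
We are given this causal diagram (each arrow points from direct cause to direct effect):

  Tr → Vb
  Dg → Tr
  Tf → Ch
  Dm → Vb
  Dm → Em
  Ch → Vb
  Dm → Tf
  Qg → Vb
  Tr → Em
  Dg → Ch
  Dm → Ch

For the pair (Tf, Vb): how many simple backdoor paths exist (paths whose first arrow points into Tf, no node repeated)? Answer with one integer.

A backdoor path from Tf to Vb is any simple undirected path whose first edge points into Tf (i.e. leaves Tf via a parent).
Parents of Tf: {Dm}.
Enumerating:
  P1: Tf <- Dm -> Ch <- Dg -> Tr -> Vb
  P2: Tf <- Dm -> Ch -> Vb
  P3: Tf <- Dm -> Vb
  P4: Tf <- Dm -> Em <- Tr <- Dg -> Ch -> Vb
  P5: Tf <- Dm -> Em <- Tr -> Vb
That exhausts the simple backdoor paths. Count: 5.

5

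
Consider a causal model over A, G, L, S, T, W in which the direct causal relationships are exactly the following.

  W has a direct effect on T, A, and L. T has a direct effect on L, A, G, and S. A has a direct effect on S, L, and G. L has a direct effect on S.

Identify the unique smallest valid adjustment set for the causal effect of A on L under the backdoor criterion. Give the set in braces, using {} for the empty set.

Variables eligible for adjustment (non-descendants of A, excluding A and L): {T, W}.
Backdoor paths from A to L:
  P1: A <- W -> T -> L
  P2: A <- W -> T -> S <- L
  P3: A <- W -> L
  P4: A <- T <- W -> L
  P5: A <- T -> L
  P6: A <- T -> S <- L
The empty set is not sufficient: P1 (A <- W -> T -> L) has no collider blocking it and no conditioned non-collider, so it is open.
Try {T, W}:
  P1: blocked at fork node W ∈ conditioning set.
  P2: blocked at fork node W ∈ conditioning set.
  P3: blocked at fork node W ∈ conditioning set.
  P4: blocked at chain node T ∈ conditioning set.
  P5: blocked at fork node T ∈ conditioning set.
  P6: blocked at fork node T ∈ conditioning set.
{T, W} contains no descendant of A and blocks every backdoor path.
Every element of {T, W} is needed (dropping T leaves P5 open; dropping W leaves P3 open), so no proper subset is valid.
Among all size-2 subsets of the eligible variables, only {T, W} blocks every backdoor path, so it is the unique smallest valid adjustment set.

{T, W}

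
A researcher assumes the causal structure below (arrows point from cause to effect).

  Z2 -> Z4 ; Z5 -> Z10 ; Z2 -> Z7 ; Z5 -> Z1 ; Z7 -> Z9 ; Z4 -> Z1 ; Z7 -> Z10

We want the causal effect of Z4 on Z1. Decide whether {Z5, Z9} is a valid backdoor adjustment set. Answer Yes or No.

Yes

Backdoor paths from Z4 to Z1 (paths whose first edge points into Z4):
  P1: Z4 <- Z2 -> Z7 -> Z10 <- Z5 -> Z1
Condition 1 (no descendant of Z4 in the set): holds — descendants of Z4 are {Z1}; none are in {Z5, Z9}.
Condition 2 (every backdoor path blocked by {Z5, Z9}):
  P1: blocked at collider Z10 (neither it nor any descendant is in the conditioning set).
{Z5, Z9} satisfies the backdoor criterion.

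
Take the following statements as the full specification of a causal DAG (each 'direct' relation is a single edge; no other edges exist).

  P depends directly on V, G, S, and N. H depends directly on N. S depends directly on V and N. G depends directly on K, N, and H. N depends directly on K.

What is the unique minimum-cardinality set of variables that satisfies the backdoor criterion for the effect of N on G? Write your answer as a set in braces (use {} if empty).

{K}

Variables eligible for adjustment (non-descendants of N, excluding N and G): {K, V}.
Backdoor paths from N to G:
  P1: N <- K -> G
The empty set is not sufficient: P1 (N <- K -> G) has no collider blocking it and no conditioned non-collider, so it is open.
Try {K}:
  P1: blocked at fork node K ∈ conditioning set.
{K} contains no descendant of N and blocks every backdoor path.
No other singleton works — e.g. {V} leaves P1 open — so {K} is the unique smallest valid adjustment set.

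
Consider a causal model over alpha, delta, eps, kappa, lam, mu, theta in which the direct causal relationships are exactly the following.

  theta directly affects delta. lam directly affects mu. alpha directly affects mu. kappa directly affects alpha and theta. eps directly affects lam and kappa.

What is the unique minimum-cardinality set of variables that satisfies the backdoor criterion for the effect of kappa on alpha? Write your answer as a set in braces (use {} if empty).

{}

Variables eligible for adjustment (non-descendants of kappa, excluding kappa and alpha): {eps, lam}.
Backdoor paths from kappa to alpha:
  P1: kappa <- eps -> lam -> mu <- alpha
Each backdoor path contains an unconditioned collider, so every path is already blocked with the empty conditioning set:
  P1: blocked at collider mu (neither it nor any descendant is in the conditioning set).
The empty set is therefore the unique smallest valid set.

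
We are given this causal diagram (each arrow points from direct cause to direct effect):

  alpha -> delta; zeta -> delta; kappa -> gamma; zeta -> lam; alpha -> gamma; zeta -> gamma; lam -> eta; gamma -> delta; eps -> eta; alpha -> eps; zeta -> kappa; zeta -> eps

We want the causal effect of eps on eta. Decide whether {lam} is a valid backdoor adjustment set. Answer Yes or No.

Yes

Backdoor paths from eps to eta (paths whose first edge points into eps):
  P1: eps <- zeta -> lam -> eta
  P2: eps <- alpha -> gamma <- zeta -> lam -> eta
  P3: eps <- alpha -> gamma <- kappa <- zeta -> lam -> eta
  P4: eps <- alpha -> gamma -> delta <- zeta -> lam -> eta
  P5: eps <- alpha -> delta <- zeta -> lam -> eta
  P6: eps <- alpha -> delta <- gamma <- zeta -> lam -> eta
  P7: eps <- alpha -> delta <- gamma <- kappa <- zeta -> lam -> eta
Condition 1 (no descendant of eps in the set): holds — descendants of eps are {eta}; none are in {lam}.
Condition 2 (every backdoor path blocked by {lam}):
  P1: blocked at chain node lam ∈ conditioning set.
  P2: blocked at collider gamma (neither it nor any descendant is in the conditioning set).
  P3: blocked at collider gamma (neither it nor any descendant is in the conditioning set).
  P4: blocked at collider delta (neither it nor any descendant is in the conditioning set).
  P5: blocked at collider delta (neither it nor any descendant is in the conditioning set).
  P6: blocked at collider delta (neither it nor any descendant is in the conditioning set).
  P7: blocked at collider delta (neither it nor any descendant is in the conditioning set).
{lam} satisfies the backdoor criterion.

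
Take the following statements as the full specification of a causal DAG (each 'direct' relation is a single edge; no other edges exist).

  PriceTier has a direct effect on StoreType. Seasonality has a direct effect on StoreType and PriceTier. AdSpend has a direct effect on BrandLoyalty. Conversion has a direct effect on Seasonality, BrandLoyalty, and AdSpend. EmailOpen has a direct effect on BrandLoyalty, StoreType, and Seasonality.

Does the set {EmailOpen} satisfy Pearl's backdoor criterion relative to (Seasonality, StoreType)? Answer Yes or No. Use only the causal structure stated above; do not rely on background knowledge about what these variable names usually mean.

Backdoor paths from Seasonality to StoreType (paths whose first edge points into Seasonality):
  P1: Seasonality <- EmailOpen -> StoreType
  P2: Seasonality <- Conversion -> AdSpend -> BrandLoyalty <- EmailOpen -> StoreType
  P3: Seasonality <- Conversion -> BrandLoyalty <- EmailOpen -> StoreType
Condition 1 (no descendant of Seasonality in the set): holds — descendants of Seasonality are {PriceTier, StoreType}; none are in {EmailOpen}.
Condition 2 (every backdoor path blocked by {EmailOpen}):
  P1: blocked at fork node EmailOpen ∈ conditioning set.
  P2: blocked at collider BrandLoyalty (neither it nor any descendant is in the conditioning set).
  P3: blocked at collider BrandLoyalty (neither it nor any descendant is in the conditioning set).
{EmailOpen} satisfies the backdoor criterion.

Yes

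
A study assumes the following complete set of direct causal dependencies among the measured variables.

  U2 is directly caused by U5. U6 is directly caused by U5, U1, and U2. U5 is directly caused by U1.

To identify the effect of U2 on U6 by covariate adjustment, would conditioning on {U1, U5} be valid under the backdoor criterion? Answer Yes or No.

Backdoor paths from U2 to U6 (paths whose first edge points into U2):
  P1: U2 <- U5 <- U1 -> U6
  P2: U2 <- U5 -> U6
Condition 1 (no descendant of U2 in the set): holds — descendants of U2 are {U6}; none are in {U1, U5}.
Condition 2 (every backdoor path blocked by {U1, U5}):
  P1: blocked at chain node U5 ∈ conditioning set.
  P2: blocked at fork node U5 ∈ conditioning set.
{U1, U5} satisfies the backdoor criterion.

Yes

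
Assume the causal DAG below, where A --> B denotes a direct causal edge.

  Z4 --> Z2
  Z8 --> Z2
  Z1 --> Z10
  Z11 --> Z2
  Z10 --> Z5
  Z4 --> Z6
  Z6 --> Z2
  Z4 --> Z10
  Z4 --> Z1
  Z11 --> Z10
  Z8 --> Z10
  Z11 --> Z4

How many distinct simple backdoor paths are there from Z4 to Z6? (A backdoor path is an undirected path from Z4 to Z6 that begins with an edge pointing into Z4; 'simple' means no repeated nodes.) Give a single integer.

2

A backdoor path from Z4 to Z6 is any simple undirected path whose first edge points into Z4 (i.e. leaves Z4 via a parent).
Parents of Z4: {Z11}.
Enumerating:
  P1: Z4 <- Z11 -> Z10 <- Z8 -> Z2 <- Z6
  P2: Z4 <- Z11 -> Z2 <- Z6
That exhausts the simple backdoor paths. Count: 2.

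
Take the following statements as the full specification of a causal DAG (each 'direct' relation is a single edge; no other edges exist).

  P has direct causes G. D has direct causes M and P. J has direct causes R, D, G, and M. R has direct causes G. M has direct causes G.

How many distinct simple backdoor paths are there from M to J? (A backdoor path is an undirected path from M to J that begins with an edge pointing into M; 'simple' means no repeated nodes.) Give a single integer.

3

A backdoor path from M to J is any simple undirected path whose first edge points into M (i.e. leaves M via a parent).
Parents of M: {G}.
Enumerating:
  P1: M <- G -> P -> D -> J
  P2: M <- G -> R -> J
  P3: M <- G -> J
That exhausts the simple backdoor paths. Count: 3.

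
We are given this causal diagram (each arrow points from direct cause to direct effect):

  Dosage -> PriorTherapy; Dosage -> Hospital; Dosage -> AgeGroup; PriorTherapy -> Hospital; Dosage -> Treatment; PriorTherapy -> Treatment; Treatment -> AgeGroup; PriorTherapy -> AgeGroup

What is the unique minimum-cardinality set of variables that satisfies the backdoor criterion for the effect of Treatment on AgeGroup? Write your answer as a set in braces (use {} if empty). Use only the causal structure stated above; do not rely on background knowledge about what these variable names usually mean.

{Dosage, PriorTherapy}

Variables eligible for adjustment (non-descendants of Treatment, excluding Treatment and AgeGroup): {Dosage, Hospital, PriorTherapy}.
Backdoor paths from Treatment to AgeGroup:
  P1: Treatment <- Dosage -> PriorTherapy -> AgeGroup
  P2: Treatment <- Dosage -> Hospital <- PriorTherapy -> AgeGroup
  P3: Treatment <- Dosage -> AgeGroup
  P4: Treatment <- PriorTherapy <- Dosage -> AgeGroup
  P5: Treatment <- PriorTherapy -> Hospital <- Dosage -> AgeGroup
  P6: Treatment <- PriorTherapy -> AgeGroup
The empty set is not sufficient: P1 (Treatment <- Dosage -> PriorTherapy -> AgeGroup) has no collider blocking it and no conditioned non-collider, so it is open.
Try {Dosage, PriorTherapy}:
  P1: blocked at fork node Dosage ∈ conditioning set.
  P2: blocked at fork node Dosage ∈ conditioning set.
  P3: blocked at fork node Dosage ∈ conditioning set.
  P4: blocked at chain node PriorTherapy ∈ conditioning set.
  P5: blocked at fork node PriorTherapy ∈ conditioning set.
  P6: blocked at fork node PriorTherapy ∈ conditioning set.
{Dosage, PriorTherapy} contains no descendant of Treatment and blocks every backdoor path.
Every element of {Dosage, PriorTherapy} is needed (dropping Dosage leaves P3 open; dropping PriorTherapy leaves P6 open), so no proper subset is valid.
Among all size-2 subsets of the eligible variables, only {Dosage, PriorTherapy} blocks every backdoor path, so it is the unique smallest valid adjustment set.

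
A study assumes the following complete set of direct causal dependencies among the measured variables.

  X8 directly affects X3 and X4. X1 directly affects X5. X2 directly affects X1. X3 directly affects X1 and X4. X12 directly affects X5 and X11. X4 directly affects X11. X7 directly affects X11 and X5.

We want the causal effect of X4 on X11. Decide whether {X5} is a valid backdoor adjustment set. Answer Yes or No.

No

Backdoor paths from X4 to X11 (paths whose first edge points into X4):
  P1: X4 <- X8 -> X3 -> X1 -> X5 <- X12 -> X11
  P2: X4 <- X8 -> X3 -> X1 -> X5 <- X7 -> X11
  P3: X4 <- X3 -> X1 -> X5 <- X12 -> X11
  P4: X4 <- X3 -> X1 -> X5 <- X7 -> X11
Condition 1 (no descendant of X4 in the set): holds — descendants of X4 are {X11}; none are in {X5}.
Condition 2 (every backdoor path blocked by {X5}):
  P1: open — collider(s) X5 are conditioned on (or have a conditioned descendant) and no non-collider on the path is in the set.
  P2: open — collider(s) X5 are conditioned on (or have a conditioned descendant) and no non-collider on the path is in the set.
  P3: open — collider(s) X5 are conditioned on (or have a conditioned descendant) and no non-collider on the path is in the set.
  P4: open — collider(s) X5 are conditioned on (or have a conditioned descendant) and no non-collider on the path is in the set.
{X5} does not satisfy the backdoor criterion.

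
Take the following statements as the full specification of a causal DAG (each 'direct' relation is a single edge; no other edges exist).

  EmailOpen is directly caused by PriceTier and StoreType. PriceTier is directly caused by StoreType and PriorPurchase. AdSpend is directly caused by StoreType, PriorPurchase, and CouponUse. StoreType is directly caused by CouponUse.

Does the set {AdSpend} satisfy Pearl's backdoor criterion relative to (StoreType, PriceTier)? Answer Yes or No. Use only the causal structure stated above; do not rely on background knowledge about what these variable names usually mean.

Backdoor paths from StoreType to PriceTier (paths whose first edge points into StoreType):
  P1: StoreType <- CouponUse -> AdSpend <- PriorPurchase -> PriceTier
Condition 1 (no descendant of StoreType in the set): FAILS — AdSpend is a descendant of StoreType.
Condition 2 (every backdoor path blocked by {AdSpend}):
  P1: open — collider(s) AdSpend are conditioned on (or have a conditioned descendant) and no non-collider on the path is in the set.
{AdSpend} does not satisfy the backdoor criterion.

No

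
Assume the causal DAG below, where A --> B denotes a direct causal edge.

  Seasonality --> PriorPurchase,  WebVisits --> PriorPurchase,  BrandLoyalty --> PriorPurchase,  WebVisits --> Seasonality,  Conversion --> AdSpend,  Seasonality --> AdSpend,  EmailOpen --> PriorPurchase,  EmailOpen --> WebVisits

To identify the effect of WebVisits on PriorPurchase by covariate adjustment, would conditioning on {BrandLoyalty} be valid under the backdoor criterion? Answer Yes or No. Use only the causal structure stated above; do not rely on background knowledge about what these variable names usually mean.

Backdoor paths from WebVisits to PriorPurchase (paths whose first edge points into WebVisits):
  P1: WebVisits <- EmailOpen -> PriorPurchase
Condition 1 (no descendant of WebVisits in the set): holds — descendants of WebVisits are {AdSpend, PriorPurchase, Seasonality}; none are in {BrandLoyalty}.
Condition 2 (every backdoor path blocked by {BrandLoyalty}):
  P1: open — no interior node is in the conditioning set.
{BrandLoyalty} does not satisfy the backdoor criterion.

No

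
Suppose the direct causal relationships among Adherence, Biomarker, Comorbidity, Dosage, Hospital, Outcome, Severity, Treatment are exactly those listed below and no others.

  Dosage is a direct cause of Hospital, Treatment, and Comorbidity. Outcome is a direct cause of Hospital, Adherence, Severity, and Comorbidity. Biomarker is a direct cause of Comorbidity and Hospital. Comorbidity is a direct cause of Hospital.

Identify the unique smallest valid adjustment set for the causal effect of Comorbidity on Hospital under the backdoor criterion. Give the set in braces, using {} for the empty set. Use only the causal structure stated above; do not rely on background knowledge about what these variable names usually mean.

Variables eligible for adjustment (non-descendants of Comorbidity, excluding Comorbidity and Hospital): {Adherence, Biomarker, Dosage, Outcome, Severity, Treatment}.
Backdoor paths from Comorbidity to Hospital:
  P1: Comorbidity <- Dosage -> Hospital
  P2: Comorbidity <- Outcome -> Hospital
  P3: Comorbidity <- Biomarker -> Hospital
The empty set is not sufficient: P1 (Comorbidity <- Dosage -> Hospital) has no collider blocking it and no conditioned non-collider, so it is open.
Try {Biomarker, Dosage, Outcome}:
  P1: blocked at fork node Dosage ∈ conditioning set.
  P2: blocked at fork node Outcome ∈ conditioning set.
  P3: blocked at fork node Biomarker ∈ conditioning set.
{Biomarker, Dosage, Outcome} contains no descendant of Comorbidity and blocks every backdoor path.
Every element of {Biomarker, Dosage, Outcome} is needed (dropping Biomarker leaves P3 open; dropping Dosage leaves P1 open; dropping Outcome leaves P2 open), so no proper subset is valid.
Among all size-3 subsets of the eligible variables, only {Biomarker, Dosage, Outcome} blocks every backdoor path, so it is the unique smallest valid adjustment set.

{Biomarker, Dosage, Outcome}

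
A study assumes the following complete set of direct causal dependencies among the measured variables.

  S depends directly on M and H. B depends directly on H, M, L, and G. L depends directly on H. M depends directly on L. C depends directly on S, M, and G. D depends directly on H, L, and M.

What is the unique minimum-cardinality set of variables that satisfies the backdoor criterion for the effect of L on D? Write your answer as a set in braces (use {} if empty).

{H}

Variables eligible for adjustment (non-descendants of L, excluding L and D): {G, H}.
Backdoor paths from L to D:
  P1: L <- H -> B <- G -> C <- M -> D
  P2: L <- H -> B <- G -> C <- S <- M -> D
  P3: L <- H -> B <- M -> D
  P4: L <- H -> D
  P5: L <- H -> S <- M -> D
  P6: L <- H -> S -> C <- G -> B <- M -> D
  P7: L <- H -> S -> C <- M -> D
The empty set is not sufficient: P4 (L <- H -> D) has no collider blocking it and no conditioned non-collider, so it is open.
Try {H}:
  P1: blocked at fork node H ∈ conditioning set.
  P2: blocked at fork node H ∈ conditioning set.
  P3: blocked at fork node H ∈ conditioning set.
  P4: blocked at fork node H ∈ conditioning set.
  P5: blocked at fork node H ∈ conditioning set.
  P6: blocked at fork node H ∈ conditioning set.
  P7: blocked at fork node H ∈ conditioning set.
{H} contains no descendant of L and blocks every backdoor path.
No other singleton works — e.g. {G} leaves P4 open — so {H} is the unique smallest valid adjustment set.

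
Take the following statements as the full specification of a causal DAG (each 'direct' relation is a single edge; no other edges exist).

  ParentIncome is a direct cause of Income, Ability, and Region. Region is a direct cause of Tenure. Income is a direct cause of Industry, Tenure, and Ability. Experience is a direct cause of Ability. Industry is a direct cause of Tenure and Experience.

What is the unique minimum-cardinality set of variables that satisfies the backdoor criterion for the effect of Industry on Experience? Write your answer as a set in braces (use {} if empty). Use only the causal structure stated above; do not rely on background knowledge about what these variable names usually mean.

Variables eligible for adjustment (non-descendants of Industry, excluding Industry and Experience): {Income, ParentIncome, Region}.
Backdoor paths from Industry to Experience:
  P1: Industry <- Income <- ParentIncome -> Ability <- Experience
  P2: Industry <- Income -> Tenure <- Region <- ParentIncome -> Ability <- Experience
  P3: Industry <- Income -> Ability <- Experience
Each backdoor path contains an unconditioned collider, so every path is already blocked with the empty conditioning set:
  P1: blocked at collider Ability (neither it nor any descendant is in the conditioning set).
  P2: blocked at collider Tenure (neither it nor any descendant is in the conditioning set).
  P3: blocked at collider Ability (neither it nor any descendant is in the conditioning set).
The empty set is therefore the unique smallest valid set.

{}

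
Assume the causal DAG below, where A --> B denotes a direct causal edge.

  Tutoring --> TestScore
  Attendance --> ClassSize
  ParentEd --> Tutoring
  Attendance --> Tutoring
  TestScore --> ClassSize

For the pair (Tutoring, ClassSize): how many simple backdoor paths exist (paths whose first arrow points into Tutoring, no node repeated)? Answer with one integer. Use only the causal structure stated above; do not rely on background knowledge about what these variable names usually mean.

A backdoor path from Tutoring to ClassSize is any simple undirected path whose first edge points into Tutoring (i.e. leaves Tutoring via a parent).
Parents of Tutoring: {Attendance, ParentEd}.
Enumerating:
  P1: Tutoring <- Attendance -> ClassSize
That exhausts the simple backdoor paths. Count: 1.

1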